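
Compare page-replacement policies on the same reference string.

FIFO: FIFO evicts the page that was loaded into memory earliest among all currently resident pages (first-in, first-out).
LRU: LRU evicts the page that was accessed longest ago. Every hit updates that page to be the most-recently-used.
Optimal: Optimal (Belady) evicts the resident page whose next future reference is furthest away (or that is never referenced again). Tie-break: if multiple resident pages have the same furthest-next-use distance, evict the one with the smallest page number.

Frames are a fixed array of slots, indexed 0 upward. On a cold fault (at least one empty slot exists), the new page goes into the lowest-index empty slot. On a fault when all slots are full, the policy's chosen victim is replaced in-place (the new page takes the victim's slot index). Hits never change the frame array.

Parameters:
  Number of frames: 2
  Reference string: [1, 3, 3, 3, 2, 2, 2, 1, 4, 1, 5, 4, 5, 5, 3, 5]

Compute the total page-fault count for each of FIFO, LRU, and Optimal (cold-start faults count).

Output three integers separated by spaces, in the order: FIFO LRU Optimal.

--- FIFO ---
  step 0: ref 1 -> FAULT, frames=[1,-] (faults so far: 1)
  step 1: ref 3 -> FAULT, frames=[1,3] (faults so far: 2)
  step 2: ref 3 -> HIT, frames=[1,3] (faults so far: 2)
  step 3: ref 3 -> HIT, frames=[1,3] (faults so far: 2)
  step 4: ref 2 -> FAULT, evict 1, frames=[2,3] (faults so far: 3)
  step 5: ref 2 -> HIT, frames=[2,3] (faults so far: 3)
  step 6: ref 2 -> HIT, frames=[2,3] (faults so far: 3)
  step 7: ref 1 -> FAULT, evict 3, frames=[2,1] (faults so far: 4)
  step 8: ref 4 -> FAULT, evict 2, frames=[4,1] (faults so far: 5)
  step 9: ref 1 -> HIT, frames=[4,1] (faults so far: 5)
  step 10: ref 5 -> FAULT, evict 1, frames=[4,5] (faults so far: 6)
  step 11: ref 4 -> HIT, frames=[4,5] (faults so far: 6)
  step 12: ref 5 -> HIT, frames=[4,5] (faults so far: 6)
  step 13: ref 5 -> HIT, frames=[4,5] (faults so far: 6)
  step 14: ref 3 -> FAULT, evict 4, frames=[3,5] (faults so far: 7)
  step 15: ref 5 -> HIT, frames=[3,5] (faults so far: 7)
  FIFO total faults: 7
--- LRU ---
  step 0: ref 1 -> FAULT, frames=[1,-] (faults so far: 1)
  step 1: ref 3 -> FAULT, frames=[1,3] (faults so far: 2)
  step 2: ref 3 -> HIT, frames=[1,3] (faults so far: 2)
  step 3: ref 3 -> HIT, frames=[1,3] (faults so far: 2)
  step 4: ref 2 -> FAULT, evict 1, frames=[2,3] (faults so far: 3)
  step 5: ref 2 -> HIT, frames=[2,3] (faults so far: 3)
  step 6: ref 2 -> HIT, frames=[2,3] (faults so far: 3)
  step 7: ref 1 -> FAULT, evict 3, frames=[2,1] (faults so far: 4)
  step 8: ref 4 -> FAULT, evict 2, frames=[4,1] (faults so far: 5)
  step 9: ref 1 -> HIT, frames=[4,1] (faults so far: 5)
  step 10: ref 5 -> FAULT, evict 4, frames=[5,1] (faults so far: 6)
  step 11: ref 4 -> FAULT, evict 1, frames=[5,4] (faults so far: 7)
  step 12: ref 5 -> HIT, frames=[5,4] (faults so far: 7)
  step 13: ref 5 -> HIT, frames=[5,4] (faults so far: 7)
  step 14: ref 3 -> FAULT, evict 4, frames=[5,3] (faults so far: 8)
  step 15: ref 5 -> HIT, frames=[5,3] (faults so far: 8)
  LRU total faults: 8
--- Optimal ---
  step 0: ref 1 -> FAULT, frames=[1,-] (faults so far: 1)
  step 1: ref 3 -> FAULT, frames=[1,3] (faults so far: 2)
  step 2: ref 3 -> HIT, frames=[1,3] (faults so far: 2)
  step 3: ref 3 -> HIT, frames=[1,3] (faults so far: 2)
  step 4: ref 2 -> FAULT, evict 3, frames=[1,2] (faults so far: 3)
  step 5: ref 2 -> HIT, frames=[1,2] (faults so far: 3)
  step 6: ref 2 -> HIT, frames=[1,2] (faults so far: 3)
  step 7: ref 1 -> HIT, frames=[1,2] (faults so far: 3)
  step 8: ref 4 -> FAULT, evict 2, frames=[1,4] (faults so far: 4)
  step 9: ref 1 -> HIT, frames=[1,4] (faults so far: 4)
  step 10: ref 5 -> FAULT, evict 1, frames=[5,4] (faults so far: 5)
  step 11: ref 4 -> HIT, frames=[5,4] (faults so far: 5)
  step 12: ref 5 -> HIT, frames=[5,4] (faults so far: 5)
  step 13: ref 5 -> HIT, frames=[5,4] (faults so far: 5)
  step 14: ref 3 -> FAULT, evict 4, frames=[5,3] (faults so far: 6)
  step 15: ref 5 -> HIT, frames=[5,3] (faults so far: 6)
  Optimal total faults: 6

Answer: 7 8 6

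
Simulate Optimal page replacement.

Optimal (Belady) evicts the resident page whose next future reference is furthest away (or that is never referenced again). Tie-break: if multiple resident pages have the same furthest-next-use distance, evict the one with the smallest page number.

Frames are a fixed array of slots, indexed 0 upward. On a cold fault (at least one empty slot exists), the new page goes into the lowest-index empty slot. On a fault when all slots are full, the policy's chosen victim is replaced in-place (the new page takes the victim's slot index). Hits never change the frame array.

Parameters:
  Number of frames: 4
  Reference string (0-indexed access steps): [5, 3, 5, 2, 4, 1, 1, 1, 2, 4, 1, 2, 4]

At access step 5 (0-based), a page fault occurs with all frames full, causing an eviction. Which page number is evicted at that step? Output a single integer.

Answer: 3

Derivation:
Step 0: ref 5 -> FAULT, frames=[5,-,-,-]
Step 1: ref 3 -> FAULT, frames=[5,3,-,-]
Step 2: ref 5 -> HIT, frames=[5,3,-,-]
Step 3: ref 2 -> FAULT, frames=[5,3,2,-]
Step 4: ref 4 -> FAULT, frames=[5,3,2,4]
Step 5: ref 1 -> FAULT, evict 3, frames=[5,1,2,4]
At step 5: evicted page 3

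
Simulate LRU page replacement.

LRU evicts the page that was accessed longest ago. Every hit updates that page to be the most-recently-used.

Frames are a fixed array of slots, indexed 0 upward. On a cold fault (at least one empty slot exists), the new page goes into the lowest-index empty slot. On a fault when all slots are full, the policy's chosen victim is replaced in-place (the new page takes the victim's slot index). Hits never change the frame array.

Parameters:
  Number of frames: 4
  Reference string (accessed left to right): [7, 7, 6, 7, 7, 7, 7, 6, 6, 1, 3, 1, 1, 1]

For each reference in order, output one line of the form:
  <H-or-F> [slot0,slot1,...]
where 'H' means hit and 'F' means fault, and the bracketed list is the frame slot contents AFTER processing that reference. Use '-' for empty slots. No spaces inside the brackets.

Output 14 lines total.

F [7,-,-,-]
H [7,-,-,-]
F [7,6,-,-]
H [7,6,-,-]
H [7,6,-,-]
H [7,6,-,-]
H [7,6,-,-]
H [7,6,-,-]
H [7,6,-,-]
F [7,6,1,-]
F [7,6,1,3]
H [7,6,1,3]
H [7,6,1,3]
H [7,6,1,3]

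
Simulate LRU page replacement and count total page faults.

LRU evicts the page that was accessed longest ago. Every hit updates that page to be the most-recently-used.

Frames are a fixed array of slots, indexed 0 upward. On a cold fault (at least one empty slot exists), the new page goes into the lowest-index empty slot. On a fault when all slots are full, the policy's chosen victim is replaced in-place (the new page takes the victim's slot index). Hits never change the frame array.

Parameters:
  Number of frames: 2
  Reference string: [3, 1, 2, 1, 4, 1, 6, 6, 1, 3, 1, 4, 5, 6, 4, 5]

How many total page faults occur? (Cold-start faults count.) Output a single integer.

Step 0: ref 3 → FAULT, frames=[3,-]
Step 1: ref 1 → FAULT, frames=[3,1]
Step 2: ref 2 → FAULT (evict 3), frames=[2,1]
Step 3: ref 1 → HIT, frames=[2,1]
Step 4: ref 4 → FAULT (evict 2), frames=[4,1]
Step 5: ref 1 → HIT, frames=[4,1]
Step 6: ref 6 → FAULT (evict 4), frames=[6,1]
Step 7: ref 6 → HIT, frames=[6,1]
Step 8: ref 1 → HIT, frames=[6,1]
Step 9: ref 3 → FAULT (evict 6), frames=[3,1]
Step 10: ref 1 → HIT, frames=[3,1]
Step 11: ref 4 → FAULT (evict 3), frames=[4,1]
Step 12: ref 5 → FAULT (evict 1), frames=[4,5]
Step 13: ref 6 → FAULT (evict 4), frames=[6,5]
Step 14: ref 4 → FAULT (evict 5), frames=[6,4]
Step 15: ref 5 → FAULT (evict 6), frames=[5,4]
Total faults: 11

Answer: 11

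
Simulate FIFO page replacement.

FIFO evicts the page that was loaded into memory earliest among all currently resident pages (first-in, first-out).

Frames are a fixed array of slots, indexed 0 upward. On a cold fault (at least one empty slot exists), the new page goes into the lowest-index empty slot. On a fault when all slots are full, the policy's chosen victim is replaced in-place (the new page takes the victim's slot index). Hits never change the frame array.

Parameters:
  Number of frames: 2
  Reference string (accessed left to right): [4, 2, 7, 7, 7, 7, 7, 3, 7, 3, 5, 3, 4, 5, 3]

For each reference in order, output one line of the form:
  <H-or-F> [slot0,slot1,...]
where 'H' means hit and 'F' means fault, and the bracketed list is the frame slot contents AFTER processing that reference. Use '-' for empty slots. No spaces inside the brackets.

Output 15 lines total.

F [4,-]
F [4,2]
F [7,2]
H [7,2]
H [7,2]
H [7,2]
H [7,2]
F [7,3]
H [7,3]
H [7,3]
F [5,3]
H [5,3]
F [5,4]
H [5,4]
F [3,4]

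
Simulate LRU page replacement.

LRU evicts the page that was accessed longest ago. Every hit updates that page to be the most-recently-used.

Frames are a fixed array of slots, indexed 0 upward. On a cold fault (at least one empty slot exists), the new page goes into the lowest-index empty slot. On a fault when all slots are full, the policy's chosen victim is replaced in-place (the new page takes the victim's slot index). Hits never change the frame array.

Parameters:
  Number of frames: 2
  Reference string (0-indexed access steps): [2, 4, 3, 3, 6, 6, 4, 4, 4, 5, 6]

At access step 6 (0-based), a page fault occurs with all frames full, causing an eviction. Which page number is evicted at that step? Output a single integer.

Step 0: ref 2 -> FAULT, frames=[2,-]
Step 1: ref 4 -> FAULT, frames=[2,4]
Step 2: ref 3 -> FAULT, evict 2, frames=[3,4]
Step 3: ref 3 -> HIT, frames=[3,4]
Step 4: ref 6 -> FAULT, evict 4, frames=[3,6]
Step 5: ref 6 -> HIT, frames=[3,6]
Step 6: ref 4 -> FAULT, evict 3, frames=[4,6]
At step 6: evicted page 3

Answer: 3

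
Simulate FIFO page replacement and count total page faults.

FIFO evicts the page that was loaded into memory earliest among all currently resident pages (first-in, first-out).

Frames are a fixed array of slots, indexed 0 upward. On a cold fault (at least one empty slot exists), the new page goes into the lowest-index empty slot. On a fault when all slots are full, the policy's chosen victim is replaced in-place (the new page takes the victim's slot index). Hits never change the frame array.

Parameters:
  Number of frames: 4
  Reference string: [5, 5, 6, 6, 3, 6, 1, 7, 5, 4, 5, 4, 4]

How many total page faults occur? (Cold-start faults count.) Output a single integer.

Answer: 7

Derivation:
Step 0: ref 5 → FAULT, frames=[5,-,-,-]
Step 1: ref 5 → HIT, frames=[5,-,-,-]
Step 2: ref 6 → FAULT, frames=[5,6,-,-]
Step 3: ref 6 → HIT, frames=[5,6,-,-]
Step 4: ref 3 → FAULT, frames=[5,6,3,-]
Step 5: ref 6 → HIT, frames=[5,6,3,-]
Step 6: ref 1 → FAULT, frames=[5,6,3,1]
Step 7: ref 7 → FAULT (evict 5), frames=[7,6,3,1]
Step 8: ref 5 → FAULT (evict 6), frames=[7,5,3,1]
Step 9: ref 4 → FAULT (evict 3), frames=[7,5,4,1]
Step 10: ref 5 → HIT, frames=[7,5,4,1]
Step 11: ref 4 → HIT, frames=[7,5,4,1]
Step 12: ref 4 → HIT, frames=[7,5,4,1]
Total faults: 7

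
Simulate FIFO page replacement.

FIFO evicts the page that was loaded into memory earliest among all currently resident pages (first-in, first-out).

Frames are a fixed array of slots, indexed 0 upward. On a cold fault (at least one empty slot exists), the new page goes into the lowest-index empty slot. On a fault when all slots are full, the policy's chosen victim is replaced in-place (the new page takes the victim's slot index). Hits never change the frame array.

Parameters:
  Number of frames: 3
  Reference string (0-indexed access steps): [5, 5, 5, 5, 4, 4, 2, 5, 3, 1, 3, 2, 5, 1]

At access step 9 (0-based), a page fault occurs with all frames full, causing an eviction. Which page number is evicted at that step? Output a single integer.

Answer: 4

Derivation:
Step 0: ref 5 -> FAULT, frames=[5,-,-]
Step 1: ref 5 -> HIT, frames=[5,-,-]
Step 2: ref 5 -> HIT, frames=[5,-,-]
Step 3: ref 5 -> HIT, frames=[5,-,-]
Step 4: ref 4 -> FAULT, frames=[5,4,-]
Step 5: ref 4 -> HIT, frames=[5,4,-]
Step 6: ref 2 -> FAULT, frames=[5,4,2]
Step 7: ref 5 -> HIT, frames=[5,4,2]
Step 8: ref 3 -> FAULT, evict 5, frames=[3,4,2]
Step 9: ref 1 -> FAULT, evict 4, frames=[3,1,2]
At step 9: evicted page 4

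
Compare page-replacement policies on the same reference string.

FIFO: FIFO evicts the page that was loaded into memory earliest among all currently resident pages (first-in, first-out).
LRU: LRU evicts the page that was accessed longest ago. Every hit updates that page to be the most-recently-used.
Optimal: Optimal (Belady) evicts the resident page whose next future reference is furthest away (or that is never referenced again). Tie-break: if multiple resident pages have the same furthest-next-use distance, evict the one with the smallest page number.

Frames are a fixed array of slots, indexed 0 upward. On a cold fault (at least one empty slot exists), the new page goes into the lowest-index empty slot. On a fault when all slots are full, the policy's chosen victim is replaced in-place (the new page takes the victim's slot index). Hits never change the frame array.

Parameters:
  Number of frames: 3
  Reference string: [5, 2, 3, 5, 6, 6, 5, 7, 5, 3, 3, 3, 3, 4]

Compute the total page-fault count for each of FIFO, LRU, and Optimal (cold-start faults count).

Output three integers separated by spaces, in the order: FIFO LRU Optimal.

Answer: 8 7 6

Derivation:
--- FIFO ---
  step 0: ref 5 -> FAULT, frames=[5,-,-] (faults so far: 1)
  step 1: ref 2 -> FAULT, frames=[5,2,-] (faults so far: 2)
  step 2: ref 3 -> FAULT, frames=[5,2,3] (faults so far: 3)
  step 3: ref 5 -> HIT, frames=[5,2,3] (faults so far: 3)
  step 4: ref 6 -> FAULT, evict 5, frames=[6,2,3] (faults so far: 4)
  step 5: ref 6 -> HIT, frames=[6,2,3] (faults so far: 4)
  step 6: ref 5 -> FAULT, evict 2, frames=[6,5,3] (faults so far: 5)
  step 7: ref 7 -> FAULT, evict 3, frames=[6,5,7] (faults so far: 6)
  step 8: ref 5 -> HIT, frames=[6,5,7] (faults so far: 6)
  step 9: ref 3 -> FAULT, evict 6, frames=[3,5,7] (faults so far: 7)
  step 10: ref 3 -> HIT, frames=[3,5,7] (faults so far: 7)
  step 11: ref 3 -> HIT, frames=[3,5,7] (faults so far: 7)
  step 12: ref 3 -> HIT, frames=[3,5,7] (faults so far: 7)
  step 13: ref 4 -> FAULT, evict 5, frames=[3,4,7] (faults so far: 8)
  FIFO total faults: 8
--- LRU ---
  step 0: ref 5 -> FAULT, frames=[5,-,-] (faults so far: 1)
  step 1: ref 2 -> FAULT, frames=[5,2,-] (faults so far: 2)
  step 2: ref 3 -> FAULT, frames=[5,2,3] (faults so far: 3)
  step 3: ref 5 -> HIT, frames=[5,2,3] (faults so far: 3)
  step 4: ref 6 -> FAULT, evict 2, frames=[5,6,3] (faults so far: 4)
  step 5: ref 6 -> HIT, frames=[5,6,3] (faults so far: 4)
  step 6: ref 5 -> HIT, frames=[5,6,3] (faults so far: 4)
  step 7: ref 7 -> FAULT, evict 3, frames=[5,6,7] (faults so far: 5)
  step 8: ref 5 -> HIT, frames=[5,6,7] (faults so far: 5)
  step 9: ref 3 -> FAULT, evict 6, frames=[5,3,7] (faults so far: 6)
  step 10: ref 3 -> HIT, frames=[5,3,7] (faults so far: 6)
  step 11: ref 3 -> HIT, frames=[5,3,7] (faults so far: 6)
  step 12: ref 3 -> HIT, frames=[5,3,7] (faults so far: 6)
  step 13: ref 4 -> FAULT, evict 7, frames=[5,3,4] (faults so far: 7)
  LRU total faults: 7
--- Optimal ---
  step 0: ref 5 -> FAULT, frames=[5,-,-] (faults so far: 1)
  step 1: ref 2 -> FAULT, frames=[5,2,-] (faults so far: 2)
  step 2: ref 3 -> FAULT, frames=[5,2,3] (faults so far: 3)
  step 3: ref 5 -> HIT, frames=[5,2,3] (faults so far: 3)
  step 4: ref 6 -> FAULT, evict 2, frames=[5,6,3] (faults so far: 4)
  step 5: ref 6 -> HIT, frames=[5,6,3] (faults so far: 4)
  step 6: ref 5 -> HIT, frames=[5,6,3] (faults so far: 4)
  step 7: ref 7 -> FAULT, evict 6, frames=[5,7,3] (faults so far: 5)
  step 8: ref 5 -> HIT, frames=[5,7,3] (faults so far: 5)
  step 9: ref 3 -> HIT, frames=[5,7,3] (faults so far: 5)
  step 10: ref 3 -> HIT, frames=[5,7,3] (faults so far: 5)
  step 11: ref 3 -> HIT, frames=[5,7,3] (faults so far: 5)
  step 12: ref 3 -> HIT, frames=[5,7,3] (faults so far: 5)
  step 13: ref 4 -> FAULT, evict 3, frames=[5,7,4] (faults so far: 6)
  Optimal total faults: 6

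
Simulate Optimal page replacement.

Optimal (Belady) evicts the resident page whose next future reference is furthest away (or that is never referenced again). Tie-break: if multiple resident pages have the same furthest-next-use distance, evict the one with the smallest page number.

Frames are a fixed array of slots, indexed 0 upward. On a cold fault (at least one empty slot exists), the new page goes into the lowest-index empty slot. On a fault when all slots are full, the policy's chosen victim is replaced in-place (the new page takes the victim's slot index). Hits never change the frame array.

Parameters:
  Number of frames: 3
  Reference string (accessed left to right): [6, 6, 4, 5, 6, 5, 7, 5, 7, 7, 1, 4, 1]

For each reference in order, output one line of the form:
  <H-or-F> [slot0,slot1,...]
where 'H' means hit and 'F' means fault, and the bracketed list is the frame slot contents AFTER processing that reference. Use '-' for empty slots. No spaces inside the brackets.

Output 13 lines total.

F [6,-,-]
H [6,-,-]
F [6,4,-]
F [6,4,5]
H [6,4,5]
H [6,4,5]
F [7,4,5]
H [7,4,5]
H [7,4,5]
H [7,4,5]
F [7,4,1]
H [7,4,1]
H [7,4,1]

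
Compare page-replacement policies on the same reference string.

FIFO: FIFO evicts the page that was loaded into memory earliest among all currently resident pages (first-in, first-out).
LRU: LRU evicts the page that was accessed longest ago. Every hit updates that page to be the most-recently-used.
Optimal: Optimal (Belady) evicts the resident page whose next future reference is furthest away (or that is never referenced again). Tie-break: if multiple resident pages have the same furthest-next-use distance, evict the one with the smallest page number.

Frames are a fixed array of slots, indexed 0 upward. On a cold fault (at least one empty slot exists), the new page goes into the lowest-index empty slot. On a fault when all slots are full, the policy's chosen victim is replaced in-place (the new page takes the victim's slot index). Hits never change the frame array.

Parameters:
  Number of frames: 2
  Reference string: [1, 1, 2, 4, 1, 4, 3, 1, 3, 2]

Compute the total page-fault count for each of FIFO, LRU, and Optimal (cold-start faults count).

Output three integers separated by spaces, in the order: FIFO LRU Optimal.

--- FIFO ---
  step 0: ref 1 -> FAULT, frames=[1,-] (faults so far: 1)
  step 1: ref 1 -> HIT, frames=[1,-] (faults so far: 1)
  step 2: ref 2 -> FAULT, frames=[1,2] (faults so far: 2)
  step 3: ref 4 -> FAULT, evict 1, frames=[4,2] (faults so far: 3)
  step 4: ref 1 -> FAULT, evict 2, frames=[4,1] (faults so far: 4)
  step 5: ref 4 -> HIT, frames=[4,1] (faults so far: 4)
  step 6: ref 3 -> FAULT, evict 4, frames=[3,1] (faults so far: 5)
  step 7: ref 1 -> HIT, frames=[3,1] (faults so far: 5)
  step 8: ref 3 -> HIT, frames=[3,1] (faults so far: 5)
  step 9: ref 2 -> FAULT, evict 1, frames=[3,2] (faults so far: 6)
  FIFO total faults: 6
--- LRU ---
  step 0: ref 1 -> FAULT, frames=[1,-] (faults so far: 1)
  step 1: ref 1 -> HIT, frames=[1,-] (faults so far: 1)
  step 2: ref 2 -> FAULT, frames=[1,2] (faults so far: 2)
  step 3: ref 4 -> FAULT, evict 1, frames=[4,2] (faults so far: 3)
  step 4: ref 1 -> FAULT, evict 2, frames=[4,1] (faults so far: 4)
  step 5: ref 4 -> HIT, frames=[4,1] (faults so far: 4)
  step 6: ref 3 -> FAULT, evict 1, frames=[4,3] (faults so far: 5)
  step 7: ref 1 -> FAULT, evict 4, frames=[1,3] (faults so far: 6)
  step 8: ref 3 -> HIT, frames=[1,3] (faults so far: 6)
  step 9: ref 2 -> FAULT, evict 1, frames=[2,3] (faults so far: 7)
  LRU total faults: 7
--- Optimal ---
  step 0: ref 1 -> FAULT, frames=[1,-] (faults so far: 1)
  step 1: ref 1 -> HIT, frames=[1,-] (faults so far: 1)
  step 2: ref 2 -> FAULT, frames=[1,2] (faults so far: 2)
  step 3: ref 4 -> FAULT, evict 2, frames=[1,4] (faults so far: 3)
  step 4: ref 1 -> HIT, frames=[1,4] (faults so far: 3)
  step 5: ref 4 -> HIT, frames=[1,4] (faults so far: 3)
  step 6: ref 3 -> FAULT, evict 4, frames=[1,3] (faults so far: 4)
  step 7: ref 1 -> HIT, frames=[1,3] (faults so far: 4)
  step 8: ref 3 -> HIT, frames=[1,3] (faults so far: 4)
  step 9: ref 2 -> FAULT, evict 1, frames=[2,3] (faults so far: 5)
  Optimal total faults: 5

Answer: 6 7 5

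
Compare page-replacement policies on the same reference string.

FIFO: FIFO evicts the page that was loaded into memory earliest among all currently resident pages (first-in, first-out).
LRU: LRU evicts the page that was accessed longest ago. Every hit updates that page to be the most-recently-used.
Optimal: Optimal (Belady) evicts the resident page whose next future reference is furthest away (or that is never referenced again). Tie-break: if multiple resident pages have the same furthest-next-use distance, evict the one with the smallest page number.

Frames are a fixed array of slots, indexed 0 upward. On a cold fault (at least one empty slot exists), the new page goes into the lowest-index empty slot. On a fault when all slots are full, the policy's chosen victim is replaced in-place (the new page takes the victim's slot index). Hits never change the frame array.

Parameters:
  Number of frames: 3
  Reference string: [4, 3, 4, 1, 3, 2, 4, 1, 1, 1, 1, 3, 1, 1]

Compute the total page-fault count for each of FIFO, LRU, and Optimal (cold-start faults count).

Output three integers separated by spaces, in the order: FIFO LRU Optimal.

Answer: 7 7 5

Derivation:
--- FIFO ---
  step 0: ref 4 -> FAULT, frames=[4,-,-] (faults so far: 1)
  step 1: ref 3 -> FAULT, frames=[4,3,-] (faults so far: 2)
  step 2: ref 4 -> HIT, frames=[4,3,-] (faults so far: 2)
  step 3: ref 1 -> FAULT, frames=[4,3,1] (faults so far: 3)
  step 4: ref 3 -> HIT, frames=[4,3,1] (faults so far: 3)
  step 5: ref 2 -> FAULT, evict 4, frames=[2,3,1] (faults so far: 4)
  step 6: ref 4 -> FAULT, evict 3, frames=[2,4,1] (faults so far: 5)
  step 7: ref 1 -> HIT, frames=[2,4,1] (faults so far: 5)
  step 8: ref 1 -> HIT, frames=[2,4,1] (faults so far: 5)
  step 9: ref 1 -> HIT, frames=[2,4,1] (faults so far: 5)
  step 10: ref 1 -> HIT, frames=[2,4,1] (faults so far: 5)
  step 11: ref 3 -> FAULT, evict 1, frames=[2,4,3] (faults so far: 6)
  step 12: ref 1 -> FAULT, evict 2, frames=[1,4,3] (faults so far: 7)
  step 13: ref 1 -> HIT, frames=[1,4,3] (faults so far: 7)
  FIFO total faults: 7
--- LRU ---
  step 0: ref 4 -> FAULT, frames=[4,-,-] (faults so far: 1)
  step 1: ref 3 -> FAULT, frames=[4,3,-] (faults so far: 2)
  step 2: ref 4 -> HIT, frames=[4,3,-] (faults so far: 2)
  step 3: ref 1 -> FAULT, frames=[4,3,1] (faults so far: 3)
  step 4: ref 3 -> HIT, frames=[4,3,1] (faults so far: 3)
  step 5: ref 2 -> FAULT, evict 4, frames=[2,3,1] (faults so far: 4)
  step 6: ref 4 -> FAULT, evict 1, frames=[2,3,4] (faults so far: 5)
  step 7: ref 1 -> FAULT, evict 3, frames=[2,1,4] (faults so far: 6)
  step 8: ref 1 -> HIT, frames=[2,1,4] (faults so far: 6)
  step 9: ref 1 -> HIT, frames=[2,1,4] (faults so far: 6)
  step 10: ref 1 -> HIT, frames=[2,1,4] (faults so far: 6)
  step 11: ref 3 -> FAULT, evict 2, frames=[3,1,4] (faults so far: 7)
  step 12: ref 1 -> HIT, frames=[3,1,4] (faults so far: 7)
  step 13: ref 1 -> HIT, frames=[3,1,4] (faults so far: 7)
  LRU total faults: 7
--- Optimal ---
  step 0: ref 4 -> FAULT, frames=[4,-,-] (faults so far: 1)
  step 1: ref 3 -> FAULT, frames=[4,3,-] (faults so far: 2)
  step 2: ref 4 -> HIT, frames=[4,3,-] (faults so far: 2)
  step 3: ref 1 -> FAULT, frames=[4,3,1] (faults so far: 3)
  step 4: ref 3 -> HIT, frames=[4,3,1] (faults so far: 3)
  step 5: ref 2 -> FAULT, evict 3, frames=[4,2,1] (faults so far: 4)
  step 6: ref 4 -> HIT, frames=[4,2,1] (faults so far: 4)
  step 7: ref 1 -> HIT, frames=[4,2,1] (faults so far: 4)
  step 8: ref 1 -> HIT, frames=[4,2,1] (faults so far: 4)
  step 9: ref 1 -> HIT, frames=[4,2,1] (faults so far: 4)
  step 10: ref 1 -> HIT, frames=[4,2,1] (faults so far: 4)
  step 11: ref 3 -> FAULT, evict 2, frames=[4,3,1] (faults so far: 5)
  step 12: ref 1 -> HIT, frames=[4,3,1] (faults so far: 5)
  step 13: ref 1 -> HIT, frames=[4,3,1] (faults so far: 5)
  Optimal total faults: 5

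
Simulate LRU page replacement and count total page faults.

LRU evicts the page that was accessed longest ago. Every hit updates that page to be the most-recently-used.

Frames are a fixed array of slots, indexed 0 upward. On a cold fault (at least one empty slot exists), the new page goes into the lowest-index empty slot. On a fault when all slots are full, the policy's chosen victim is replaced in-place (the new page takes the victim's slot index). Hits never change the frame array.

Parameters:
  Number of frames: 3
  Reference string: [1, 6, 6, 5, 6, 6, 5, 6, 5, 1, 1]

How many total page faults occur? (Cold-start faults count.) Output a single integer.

Answer: 3

Derivation:
Step 0: ref 1 → FAULT, frames=[1,-,-]
Step 1: ref 6 → FAULT, frames=[1,6,-]
Step 2: ref 6 → HIT, frames=[1,6,-]
Step 3: ref 5 → FAULT, frames=[1,6,5]
Step 4: ref 6 → HIT, frames=[1,6,5]
Step 5: ref 6 → HIT, frames=[1,6,5]
Step 6: ref 5 → HIT, frames=[1,6,5]
Step 7: ref 6 → HIT, frames=[1,6,5]
Step 8: ref 5 → HIT, frames=[1,6,5]
Step 9: ref 1 → HIT, frames=[1,6,5]
Step 10: ref 1 → HIT, frames=[1,6,5]
Total faults: 3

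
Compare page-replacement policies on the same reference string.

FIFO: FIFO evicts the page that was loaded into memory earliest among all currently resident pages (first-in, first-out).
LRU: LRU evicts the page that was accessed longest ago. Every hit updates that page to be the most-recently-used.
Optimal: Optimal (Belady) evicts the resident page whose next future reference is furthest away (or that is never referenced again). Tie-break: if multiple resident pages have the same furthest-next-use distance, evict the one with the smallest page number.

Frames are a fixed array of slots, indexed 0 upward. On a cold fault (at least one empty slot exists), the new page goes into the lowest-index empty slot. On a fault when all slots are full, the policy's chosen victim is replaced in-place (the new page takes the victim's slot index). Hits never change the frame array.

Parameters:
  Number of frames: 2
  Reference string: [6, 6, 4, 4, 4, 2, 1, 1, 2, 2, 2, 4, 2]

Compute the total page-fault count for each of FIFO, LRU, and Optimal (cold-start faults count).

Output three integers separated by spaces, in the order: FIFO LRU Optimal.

--- FIFO ---
  step 0: ref 6 -> FAULT, frames=[6,-] (faults so far: 1)
  step 1: ref 6 -> HIT, frames=[6,-] (faults so far: 1)
  step 2: ref 4 -> FAULT, frames=[6,4] (faults so far: 2)
  step 3: ref 4 -> HIT, frames=[6,4] (faults so far: 2)
  step 4: ref 4 -> HIT, frames=[6,4] (faults so far: 2)
  step 5: ref 2 -> FAULT, evict 6, frames=[2,4] (faults so far: 3)
  step 6: ref 1 -> FAULT, evict 4, frames=[2,1] (faults so far: 4)
  step 7: ref 1 -> HIT, frames=[2,1] (faults so far: 4)
  step 8: ref 2 -> HIT, frames=[2,1] (faults so far: 4)
  step 9: ref 2 -> HIT, frames=[2,1] (faults so far: 4)
  step 10: ref 2 -> HIT, frames=[2,1] (faults so far: 4)
  step 11: ref 4 -> FAULT, evict 2, frames=[4,1] (faults so far: 5)
  step 12: ref 2 -> FAULT, evict 1, frames=[4,2] (faults so far: 6)
  FIFO total faults: 6
--- LRU ---
  step 0: ref 6 -> FAULT, frames=[6,-] (faults so far: 1)
  step 1: ref 6 -> HIT, frames=[6,-] (faults so far: 1)
  step 2: ref 4 -> FAULT, frames=[6,4] (faults so far: 2)
  step 3: ref 4 -> HIT, frames=[6,4] (faults so far: 2)
  step 4: ref 4 -> HIT, frames=[6,4] (faults so far: 2)
  step 5: ref 2 -> FAULT, evict 6, frames=[2,4] (faults so far: 3)
  step 6: ref 1 -> FAULT, evict 4, frames=[2,1] (faults so far: 4)
  step 7: ref 1 -> HIT, frames=[2,1] (faults so far: 4)
  step 8: ref 2 -> HIT, frames=[2,1] (faults so far: 4)
  step 9: ref 2 -> HIT, frames=[2,1] (faults so far: 4)
  step 10: ref 2 -> HIT, frames=[2,1] (faults so far: 4)
  step 11: ref 4 -> FAULT, evict 1, frames=[2,4] (faults so far: 5)
  step 12: ref 2 -> HIT, frames=[2,4] (faults so far: 5)
  LRU total faults: 5
--- Optimal ---
  step 0: ref 6 -> FAULT, frames=[6,-] (faults so far: 1)
  step 1: ref 6 -> HIT, frames=[6,-] (faults so far: 1)
  step 2: ref 4 -> FAULT, frames=[6,4] (faults so far: 2)
  step 3: ref 4 -> HIT, frames=[6,4] (faults so far: 2)
  step 4: ref 4 -> HIT, frames=[6,4] (faults so far: 2)
  step 5: ref 2 -> FAULT, evict 6, frames=[2,4] (faults so far: 3)
  step 6: ref 1 -> FAULT, evict 4, frames=[2,1] (faults so far: 4)
  step 7: ref 1 -> HIT, frames=[2,1] (faults so far: 4)
  step 8: ref 2 -> HIT, frames=[2,1] (faults so far: 4)
  step 9: ref 2 -> HIT, frames=[2,1] (faults so far: 4)
  step 10: ref 2 -> HIT, frames=[2,1] (faults so far: 4)
  step 11: ref 4 -> FAULT, evict 1, frames=[2,4] (faults so far: 5)
  step 12: ref 2 -> HIT, frames=[2,4] (faults so far: 5)
  Optimal total faults: 5

Answer: 6 5 5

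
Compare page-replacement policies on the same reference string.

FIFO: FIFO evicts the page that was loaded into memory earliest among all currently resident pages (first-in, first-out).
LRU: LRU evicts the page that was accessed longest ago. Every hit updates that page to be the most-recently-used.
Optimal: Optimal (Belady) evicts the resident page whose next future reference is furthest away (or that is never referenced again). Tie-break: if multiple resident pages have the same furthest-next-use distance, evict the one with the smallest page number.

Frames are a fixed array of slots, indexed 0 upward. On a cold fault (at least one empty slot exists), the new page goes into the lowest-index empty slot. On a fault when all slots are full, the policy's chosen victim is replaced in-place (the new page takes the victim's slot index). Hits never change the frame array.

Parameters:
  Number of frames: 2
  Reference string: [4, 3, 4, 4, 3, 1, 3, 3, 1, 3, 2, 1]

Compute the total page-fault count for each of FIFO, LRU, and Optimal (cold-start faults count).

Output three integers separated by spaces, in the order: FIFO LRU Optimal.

Answer: 4 5 4

Derivation:
--- FIFO ---
  step 0: ref 4 -> FAULT, frames=[4,-] (faults so far: 1)
  step 1: ref 3 -> FAULT, frames=[4,3] (faults so far: 2)
  step 2: ref 4 -> HIT, frames=[4,3] (faults so far: 2)
  step 3: ref 4 -> HIT, frames=[4,3] (faults so far: 2)
  step 4: ref 3 -> HIT, frames=[4,3] (faults so far: 2)
  step 5: ref 1 -> FAULT, evict 4, frames=[1,3] (faults so far: 3)
  step 6: ref 3 -> HIT, frames=[1,3] (faults so far: 3)
  step 7: ref 3 -> HIT, frames=[1,3] (faults so far: 3)
  step 8: ref 1 -> HIT, frames=[1,3] (faults so far: 3)
  step 9: ref 3 -> HIT, frames=[1,3] (faults so far: 3)
  step 10: ref 2 -> FAULT, evict 3, frames=[1,2] (faults so far: 4)
  step 11: ref 1 -> HIT, frames=[1,2] (faults so far: 4)
  FIFO total faults: 4
--- LRU ---
  step 0: ref 4 -> FAULT, frames=[4,-] (faults so far: 1)
  step 1: ref 3 -> FAULT, frames=[4,3] (faults so far: 2)
  step 2: ref 4 -> HIT, frames=[4,3] (faults so far: 2)
  step 3: ref 4 -> HIT, frames=[4,3] (faults so far: 2)
  step 4: ref 3 -> HIT, frames=[4,3] (faults so far: 2)
  step 5: ref 1 -> FAULT, evict 4, frames=[1,3] (faults so far: 3)
  step 6: ref 3 -> HIT, frames=[1,3] (faults so far: 3)
  step 7: ref 3 -> HIT, frames=[1,3] (faults so far: 3)
  step 8: ref 1 -> HIT, frames=[1,3] (faults so far: 3)
  step 9: ref 3 -> HIT, frames=[1,3] (faults so far: 3)
  step 10: ref 2 -> FAULT, evict 1, frames=[2,3] (faults so far: 4)
  step 11: ref 1 -> FAULT, evict 3, frames=[2,1] (faults so far: 5)
  LRU total faults: 5
--- Optimal ---
  step 0: ref 4 -> FAULT, frames=[4,-] (faults so far: 1)
  step 1: ref 3 -> FAULT, frames=[4,3] (faults so far: 2)
  step 2: ref 4 -> HIT, frames=[4,3] (faults so far: 2)
  step 3: ref 4 -> HIT, frames=[4,3] (faults so far: 2)
  step 4: ref 3 -> HIT, frames=[4,3] (faults so far: 2)
  step 5: ref 1 -> FAULT, evict 4, frames=[1,3] (faults so far: 3)
  step 6: ref 3 -> HIT, frames=[1,3] (faults so far: 3)
  step 7: ref 3 -> HIT, frames=[1,3] (faults so far: 3)
  step 8: ref 1 -> HIT, frames=[1,3] (faults so far: 3)
  step 9: ref 3 -> HIT, frames=[1,3] (faults so far: 3)
  step 10: ref 2 -> FAULT, evict 3, frames=[1,2] (faults so far: 4)
  step 11: ref 1 -> HIT, frames=[1,2] (faults so far: 4)
  Optimal total faults: 4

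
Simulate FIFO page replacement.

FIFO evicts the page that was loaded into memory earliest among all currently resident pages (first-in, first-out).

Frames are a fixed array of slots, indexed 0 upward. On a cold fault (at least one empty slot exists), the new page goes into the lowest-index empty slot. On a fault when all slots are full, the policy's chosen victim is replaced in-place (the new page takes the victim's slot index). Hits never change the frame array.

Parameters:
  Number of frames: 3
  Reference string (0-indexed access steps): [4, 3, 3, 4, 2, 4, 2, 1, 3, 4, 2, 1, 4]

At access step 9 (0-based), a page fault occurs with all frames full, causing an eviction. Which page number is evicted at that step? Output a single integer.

Answer: 3

Derivation:
Step 0: ref 4 -> FAULT, frames=[4,-,-]
Step 1: ref 3 -> FAULT, frames=[4,3,-]
Step 2: ref 3 -> HIT, frames=[4,3,-]
Step 3: ref 4 -> HIT, frames=[4,3,-]
Step 4: ref 2 -> FAULT, frames=[4,3,2]
Step 5: ref 4 -> HIT, frames=[4,3,2]
Step 6: ref 2 -> HIT, frames=[4,3,2]
Step 7: ref 1 -> FAULT, evict 4, frames=[1,3,2]
Step 8: ref 3 -> HIT, frames=[1,3,2]
Step 9: ref 4 -> FAULT, evict 3, frames=[1,4,2]
At step 9: evicted page 3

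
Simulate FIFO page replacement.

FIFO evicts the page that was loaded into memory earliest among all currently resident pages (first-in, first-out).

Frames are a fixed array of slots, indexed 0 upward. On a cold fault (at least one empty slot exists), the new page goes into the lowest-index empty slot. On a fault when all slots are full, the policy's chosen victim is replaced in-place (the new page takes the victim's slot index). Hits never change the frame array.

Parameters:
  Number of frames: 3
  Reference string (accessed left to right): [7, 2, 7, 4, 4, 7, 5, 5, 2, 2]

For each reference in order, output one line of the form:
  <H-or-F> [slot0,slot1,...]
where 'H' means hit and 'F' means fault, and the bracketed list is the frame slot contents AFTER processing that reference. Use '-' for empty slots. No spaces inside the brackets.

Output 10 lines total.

F [7,-,-]
F [7,2,-]
H [7,2,-]
F [7,2,4]
H [7,2,4]
H [7,2,4]
F [5,2,4]
H [5,2,4]
H [5,2,4]
H [5,2,4]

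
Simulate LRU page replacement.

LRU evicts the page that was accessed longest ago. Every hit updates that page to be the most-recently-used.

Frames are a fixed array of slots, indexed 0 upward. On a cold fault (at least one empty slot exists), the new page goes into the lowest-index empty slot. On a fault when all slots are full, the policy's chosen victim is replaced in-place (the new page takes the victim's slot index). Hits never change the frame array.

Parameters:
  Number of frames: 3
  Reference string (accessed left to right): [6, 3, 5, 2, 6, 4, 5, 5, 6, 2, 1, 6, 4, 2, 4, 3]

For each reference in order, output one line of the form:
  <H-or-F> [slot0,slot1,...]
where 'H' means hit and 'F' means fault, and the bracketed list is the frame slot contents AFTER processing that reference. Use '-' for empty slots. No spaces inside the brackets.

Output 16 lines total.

F [6,-,-]
F [6,3,-]
F [6,3,5]
F [2,3,5]
F [2,6,5]
F [2,6,4]
F [5,6,4]
H [5,6,4]
H [5,6,4]
F [5,6,2]
F [1,6,2]
H [1,6,2]
F [1,6,4]
F [2,6,4]
H [2,6,4]
F [2,3,4]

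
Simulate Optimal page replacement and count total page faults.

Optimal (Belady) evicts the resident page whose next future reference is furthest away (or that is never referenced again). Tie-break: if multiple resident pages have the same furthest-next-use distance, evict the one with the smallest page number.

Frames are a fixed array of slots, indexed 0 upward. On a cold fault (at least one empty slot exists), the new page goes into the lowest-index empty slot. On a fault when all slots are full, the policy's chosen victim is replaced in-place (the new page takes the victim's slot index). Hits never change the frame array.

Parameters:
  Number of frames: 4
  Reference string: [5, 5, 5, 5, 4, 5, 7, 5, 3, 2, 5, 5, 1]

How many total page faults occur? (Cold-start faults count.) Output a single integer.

Step 0: ref 5 → FAULT, frames=[5,-,-,-]
Step 1: ref 5 → HIT, frames=[5,-,-,-]
Step 2: ref 5 → HIT, frames=[5,-,-,-]
Step 3: ref 5 → HIT, frames=[5,-,-,-]
Step 4: ref 4 → FAULT, frames=[5,4,-,-]
Step 5: ref 5 → HIT, frames=[5,4,-,-]
Step 6: ref 7 → FAULT, frames=[5,4,7,-]
Step 7: ref 5 → HIT, frames=[5,4,7,-]
Step 8: ref 3 → FAULT, frames=[5,4,7,3]
Step 9: ref 2 → FAULT (evict 3), frames=[5,4,7,2]
Step 10: ref 5 → HIT, frames=[5,4,7,2]
Step 11: ref 5 → HIT, frames=[5,4,7,2]
Step 12: ref 1 → FAULT (evict 2), frames=[5,4,7,1]
Total faults: 6

Answer: 6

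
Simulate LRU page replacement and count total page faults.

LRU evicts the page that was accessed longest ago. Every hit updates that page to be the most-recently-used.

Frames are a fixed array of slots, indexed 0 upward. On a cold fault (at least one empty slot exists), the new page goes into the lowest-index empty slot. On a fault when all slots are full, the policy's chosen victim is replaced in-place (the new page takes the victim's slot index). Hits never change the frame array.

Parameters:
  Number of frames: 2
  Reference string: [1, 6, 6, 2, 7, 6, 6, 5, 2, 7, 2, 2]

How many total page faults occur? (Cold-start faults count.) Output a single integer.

Step 0: ref 1 → FAULT, frames=[1,-]
Step 1: ref 6 → FAULT, frames=[1,6]
Step 2: ref 6 → HIT, frames=[1,6]
Step 3: ref 2 → FAULT (evict 1), frames=[2,6]
Step 4: ref 7 → FAULT (evict 6), frames=[2,7]
Step 5: ref 6 → FAULT (evict 2), frames=[6,7]
Step 6: ref 6 → HIT, frames=[6,7]
Step 7: ref 5 → FAULT (evict 7), frames=[6,5]
Step 8: ref 2 → FAULT (evict 6), frames=[2,5]
Step 9: ref 7 → FAULT (evict 5), frames=[2,7]
Step 10: ref 2 → HIT, frames=[2,7]
Step 11: ref 2 → HIT, frames=[2,7]
Total faults: 8

Answer: 8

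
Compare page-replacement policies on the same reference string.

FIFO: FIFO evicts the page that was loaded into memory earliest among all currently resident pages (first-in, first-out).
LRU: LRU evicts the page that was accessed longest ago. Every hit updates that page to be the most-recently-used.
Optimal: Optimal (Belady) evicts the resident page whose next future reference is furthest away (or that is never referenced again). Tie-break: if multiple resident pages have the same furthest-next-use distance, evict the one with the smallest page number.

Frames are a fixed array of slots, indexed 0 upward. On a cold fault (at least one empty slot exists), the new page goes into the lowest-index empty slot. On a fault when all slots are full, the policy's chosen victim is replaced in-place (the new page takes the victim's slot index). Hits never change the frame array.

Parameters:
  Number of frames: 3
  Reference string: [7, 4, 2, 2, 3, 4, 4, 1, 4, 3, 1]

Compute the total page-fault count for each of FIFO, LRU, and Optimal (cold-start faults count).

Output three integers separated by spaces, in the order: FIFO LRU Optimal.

Answer: 6 5 5

Derivation:
--- FIFO ---
  step 0: ref 7 -> FAULT, frames=[7,-,-] (faults so far: 1)
  step 1: ref 4 -> FAULT, frames=[7,4,-] (faults so far: 2)
  step 2: ref 2 -> FAULT, frames=[7,4,2] (faults so far: 3)
  step 3: ref 2 -> HIT, frames=[7,4,2] (faults so far: 3)
  step 4: ref 3 -> FAULT, evict 7, frames=[3,4,2] (faults so far: 4)
  step 5: ref 4 -> HIT, frames=[3,4,2] (faults so far: 4)
  step 6: ref 4 -> HIT, frames=[3,4,2] (faults so far: 4)
  step 7: ref 1 -> FAULT, evict 4, frames=[3,1,2] (faults so far: 5)
  step 8: ref 4 -> FAULT, evict 2, frames=[3,1,4] (faults so far: 6)
  step 9: ref 3 -> HIT, frames=[3,1,4] (faults so far: 6)
  step 10: ref 1 -> HIT, frames=[3,1,4] (faults so far: 6)
  FIFO total faults: 6
--- LRU ---
  step 0: ref 7 -> FAULT, frames=[7,-,-] (faults so far: 1)
  step 1: ref 4 -> FAULT, frames=[7,4,-] (faults so far: 2)
  step 2: ref 2 -> FAULT, frames=[7,4,2] (faults so far: 3)
  step 3: ref 2 -> HIT, frames=[7,4,2] (faults so far: 3)
  step 4: ref 3 -> FAULT, evict 7, frames=[3,4,2] (faults so far: 4)
  step 5: ref 4 -> HIT, frames=[3,4,2] (faults so far: 4)
  step 6: ref 4 -> HIT, frames=[3,4,2] (faults so far: 4)
  step 7: ref 1 -> FAULT, evict 2, frames=[3,4,1] (faults so far: 5)
  step 8: ref 4 -> HIT, frames=[3,4,1] (faults so far: 5)
  step 9: ref 3 -> HIT, frames=[3,4,1] (faults so far: 5)
  step 10: ref 1 -> HIT, frames=[3,4,1] (faults so far: 5)
  LRU total faults: 5
--- Optimal ---
  step 0: ref 7 -> FAULT, frames=[7,-,-] (faults so far: 1)
  step 1: ref 4 -> FAULT, frames=[7,4,-] (faults so far: 2)
  step 2: ref 2 -> FAULT, frames=[7,4,2] (faults so far: 3)
  step 3: ref 2 -> HIT, frames=[7,4,2] (faults so far: 3)
  step 4: ref 3 -> FAULT, evict 2, frames=[7,4,3] (faults so far: 4)
  step 5: ref 4 -> HIT, frames=[7,4,3] (faults so far: 4)
  step 6: ref 4 -> HIT, frames=[7,4,3] (faults so far: 4)
  step 7: ref 1 -> FAULT, evict 7, frames=[1,4,3] (faults so far: 5)
  step 8: ref 4 -> HIT, frames=[1,4,3] (faults so far: 5)
  step 9: ref 3 -> HIT, frames=[1,4,3] (faults so far: 5)
  step 10: ref 1 -> HIT, frames=[1,4,3] (faults so far: 5)
  Optimal total faults: 5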